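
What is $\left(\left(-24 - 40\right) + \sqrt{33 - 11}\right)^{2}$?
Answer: $\left(64 - \sqrt{22}\right)^{2} \approx 3517.6$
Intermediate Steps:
$\left(\left(-24 - 40\right) + \sqrt{33 - 11}\right)^{2} = \left(-64 + \sqrt{22}\right)^{2}$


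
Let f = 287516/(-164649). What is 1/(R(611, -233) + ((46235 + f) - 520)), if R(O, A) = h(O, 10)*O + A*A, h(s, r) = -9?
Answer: 164649/15559866229 ≈ 1.0582e-5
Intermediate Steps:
R(O, A) = A² - 9*O (R(O, A) = -9*O + A*A = -9*O + A² = A² - 9*O)
f = -287516/164649 (f = 287516*(-1/164649) = -287516/164649 ≈ -1.7462)
1/(R(611, -233) + ((46235 + f) - 520)) = 1/(((-233)² - 9*611) + ((46235 - 287516/164649) - 520)) = 1/((54289 - 5499) + (7612258999/164649 - 520)) = 1/(48790 + 7526641519/164649) = 1/(15559866229/164649) = 164649/15559866229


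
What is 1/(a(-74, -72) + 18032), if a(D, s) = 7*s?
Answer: 1/17528 ≈ 5.7052e-5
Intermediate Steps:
1/(a(-74, -72) + 18032) = 1/(7*(-72) + 18032) = 1/(-504 + 18032) = 1/17528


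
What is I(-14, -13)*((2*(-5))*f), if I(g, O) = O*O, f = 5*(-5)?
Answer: 42250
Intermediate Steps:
f = -25
I(g, O) = O²
I(-14, -13)*((2*(-5))*f) = (-13)²*((2*(-5))*(-25)) = 169*(-10*(-25)) = 169*250 = 42250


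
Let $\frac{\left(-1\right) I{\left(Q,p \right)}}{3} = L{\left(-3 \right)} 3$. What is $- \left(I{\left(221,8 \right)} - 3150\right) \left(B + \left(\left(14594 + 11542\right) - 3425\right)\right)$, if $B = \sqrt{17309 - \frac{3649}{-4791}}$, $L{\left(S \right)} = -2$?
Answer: $71130852 + \frac{2088 \sqrt{99330686697}}{1597} \approx 7.1543 \cdot 10^{7}$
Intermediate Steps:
$B = \frac{2 \sqrt{99330686697}}{4791}$ ($B = \sqrt{17309 - - \frac{3649}{4791}} = \sqrt{17309 + \frac{3649}{4791}} = \sqrt{\frac{82931068}{4791}} = \frac{2 \sqrt{99330686697}}{4791} \approx 131.57$)
$I{\left(Q,p \right)} = 18$ ($I{\left(Q,p \right)} = - 3 \left(\left(-2\right) 3\right) = \left(-3\right) \left(-6\right) = 18$)
$- \left(I{\left(221,8 \right)} - 3150\right) \left(B + \left(\left(14594 + 11542\right) - 3425\right)\right) = - \left(18 - 3150\right) \left(\frac{2 \sqrt{99330686697}}{4791} + \left(\left(14594 + 11542\right) - 3425\right)\right) = - \left(-3132\right) \left(\frac{2 \sqrt{99330686697}}{4791} + \left(26136 - 3425\right)\right) = - \left(-3132\right) \left(\frac{2 \sqrt{99330686697}}{4791} + 22711\right) = - \left(-3132\right) \left(22711 + \frac{2 \sqrt{99330686697}}{4791}\right) = - (-71130852 - \frac{2088 \sqrt{99330686697}}{1597}) = 71130852 + \frac{2088 \sqrt{99330686697}}{1597}$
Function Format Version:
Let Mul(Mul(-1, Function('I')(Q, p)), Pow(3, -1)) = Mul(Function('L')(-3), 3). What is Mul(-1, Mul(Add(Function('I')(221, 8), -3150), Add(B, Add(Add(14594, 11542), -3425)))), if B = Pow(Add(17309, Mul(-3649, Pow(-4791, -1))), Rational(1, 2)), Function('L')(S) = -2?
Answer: Add(71130852, Mul(Rational(2088, 1597), Pow(99330686697, Rational(1, 2)))) ≈ 7.1543e+7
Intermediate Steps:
B = Mul(Rational(2, 4791), Pow(99330686697, Rational(1, 2))) (B = Pow(Add(17309, Mul(-3649, Rational(-1, 4791))), Rational(1, 2)) = Pow(Add(17309, Rational(3649, 4791)), Rational(1, 2)) = Pow(Rational(82931068, 4791), Rational(1, 2)) = Mul(Rational(2, 4791), Pow(99330686697, Rational(1, 2))) ≈ 131.57)
Function('I')(Q, p) = 18 (Function('I')(Q, p) = Mul(-3, Mul(-2, 3)) = Mul(-3, -6) = 18)
Mul(-1, Mul(Add(Function('I')(221, 8), -3150), Add(B, Add(Add(14594, 11542), -3425)))) = Mul(-1, Mul(Add(18, -3150), Add(Mul(Rational(2, 4791), Pow(99330686697, Rational(1, 2))), Add(Add(14594, 11542), -3425)))) = Mul(-1, Mul(-3132, Add(Mul(Rational(2, 4791), Pow(99330686697, Rational(1, 2))), Add(26136, -3425)))) = Mul(-1, Mul(-3132, Add(Mul(Rational(2, 4791), Pow(99330686697, Rational(1, 2))), 22711))) = Mul(-1, Mul(-3132, Add(22711, Mul(Rational(2, 4791), Pow(99330686697, Rational(1, 2)))))) = Mul(-1, Add(-71130852, Mul(Rational(-2088, 1597), Pow(99330686697, Rational(1, 2))))) = Add(71130852, Mul(Rational(2088, 1597), Pow(99330686697, Rational(1, 2))))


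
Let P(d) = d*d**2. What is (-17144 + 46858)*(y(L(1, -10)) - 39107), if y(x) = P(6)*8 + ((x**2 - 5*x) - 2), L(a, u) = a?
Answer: -1110857890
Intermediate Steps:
P(d) = d**3
y(x) = 1726 + x**2 - 5*x (y(x) = 6**3*8 + ((x**2 - 5*x) - 2) = 216*8 + (-2 + x**2 - 5*x) = 1728 + (-2 + x**2 - 5*x) = 1726 + x**2 - 5*x)
(-17144 + 46858)*(y(L(1, -10)) - 39107) = (-17144 + 46858)*((1726 + 1**2 - 5*1) - 39107) = 29714*((1726 + 1 - 5) - 39107) = 29714*(1722 - 39107) = 29714*(-37385) = -1110857890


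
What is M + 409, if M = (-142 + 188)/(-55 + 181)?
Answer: 25790/63 ≈ 409.37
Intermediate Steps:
M = 23/63 (M = 46/126 = 46*(1/126) = 23/63 ≈ 0.36508)
M + 409 = 23/63 + 409 = 25790/63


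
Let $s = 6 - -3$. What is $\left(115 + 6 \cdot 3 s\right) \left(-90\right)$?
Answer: $-24930$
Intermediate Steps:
$s = 9$ ($s = 6 + 3 = 9$)
$\left(115 + 6 \cdot 3 s\right) \left(-90\right) = \left(115 + 6 \cdot 3 \cdot 9\right) \left(-90\right) = \left(115 + 18 \cdot 9\right) \left(-90\right) = \left(115 + 162\right) \left(-90\right) = 277 \left(-90\right) = -24930$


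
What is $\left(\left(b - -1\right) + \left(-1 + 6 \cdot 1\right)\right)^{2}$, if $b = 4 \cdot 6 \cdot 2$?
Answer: $2916$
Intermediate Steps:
$b = 48$ ($b = 24 \cdot 2 = 48$)
$\left(\left(b - -1\right) + \left(-1 + 6 \cdot 1\right)\right)^{2} = \left(\left(48 - -1\right) + \left(-1 + 6 \cdot 1\right)\right)^{2} = \left(\left(48 + 1\right) + \left(-1 + 6\right)\right)^{2} = \left(49 + 5\right)^{2} = 54^{2} = 2916$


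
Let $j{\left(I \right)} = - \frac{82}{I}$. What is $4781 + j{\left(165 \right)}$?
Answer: $\frac{788783}{165} \approx 4780.5$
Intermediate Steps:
$4781 + j{\left(165 \right)} = 4781 - \frac{82}{165} = \frac{788783}{165}$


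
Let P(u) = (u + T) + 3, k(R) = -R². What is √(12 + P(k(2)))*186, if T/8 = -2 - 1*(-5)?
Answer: 186*√35 ≈ 1100.4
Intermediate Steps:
T = 24 (T = 8*(-2 - 1*(-5)) = 8*(-2 + 5) = 8*3 = 24)
P(u) = 27 + u (P(u) = (u + 24) + 3 = (24 + u) + 3 = 27 + u)
√(12 + P(k(2)))*186 = √(12 + (27 - 1*2²))*186 = √(12 + (27 - 1*4))*186 = √(12 + (27 - 4))*186 = √(12 + 23)*186 = √35*186 = 186*√35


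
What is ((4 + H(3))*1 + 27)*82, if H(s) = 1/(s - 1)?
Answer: 2583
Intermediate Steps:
H(s) = 1/(-1 + s)
((4 + H(3))*1 + 27)*82 = ((4 + 1/(-1 + 3))*1 + 27)*82 = ((4 + 1/2)*1 + 27)*82 = ((4 + ½)*1 + 27)*82 = ((9/2)*1 + 27)*82 = (9/2 + 27)*82 = (63/2)*82 = 2583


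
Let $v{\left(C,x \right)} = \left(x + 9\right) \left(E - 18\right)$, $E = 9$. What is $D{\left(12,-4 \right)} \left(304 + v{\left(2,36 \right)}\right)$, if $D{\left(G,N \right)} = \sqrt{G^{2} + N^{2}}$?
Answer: $- 404 \sqrt{10} \approx -1277.6$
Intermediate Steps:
$v{\left(C,x \right)} = -81 - 9 x$ ($v{\left(C,x \right)} = \left(x + 9\right) \left(9 - 18\right) = \left(9 + x\right) \left(-9\right) = -81 - 9 x$)
$D{\left(12,-4 \right)} \left(304 + v{\left(2,36 \right)}\right) = \sqrt{12^{2} + \left(-4\right)^{2}} \left(304 - 405\right) = \sqrt{144 + 16} \left(304 - 405\right) = \sqrt{160} \left(304 - 405\right) = 4 \sqrt{10} \left(-101\right) = - 404 \sqrt{10}$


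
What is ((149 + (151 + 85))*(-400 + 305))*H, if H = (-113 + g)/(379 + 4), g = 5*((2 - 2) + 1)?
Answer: 3950100/383 ≈ 10314.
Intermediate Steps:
g = 5 (g = 5*(0 + 1) = 5*1 = 5)
H = -108/383 (H = (-113 + 5)/(379 + 4) = -108/383 ≈ -0.28198)
((149 + (151 + 85))*(-400 + 305))*H = ((149 + (151 + 85))*(-400 + 305))*(-108/383) = ((149 + 236)*(-95))*(-108/383) = (385*(-95))*(-108/383) = -36575*(-108/383) = 3950100/383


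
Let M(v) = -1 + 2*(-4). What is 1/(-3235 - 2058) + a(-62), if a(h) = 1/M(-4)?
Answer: -5302/47637 ≈ -0.11130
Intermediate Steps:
M(v) = -9 (M(v) = -1 - 8 = -9)
a(h) = -1/9 (a(h) = 1/(-9) = -1/9)
1/(-3235 - 2058) + a(-62) = 1/(-3235 - 2058) - 1/9 = 1/(-5293) - 1/9 = -1/5293 - 1/9 = -5302/47637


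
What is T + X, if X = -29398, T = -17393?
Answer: -46791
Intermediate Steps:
T + X = -17393 - 29398 = -46791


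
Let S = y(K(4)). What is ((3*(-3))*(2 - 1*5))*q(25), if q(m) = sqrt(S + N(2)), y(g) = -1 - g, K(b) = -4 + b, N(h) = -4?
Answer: 27*I*sqrt(5) ≈ 60.374*I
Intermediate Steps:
S = -1 (S = -1 - (-4 + 4) = -1 - 1*0 = -1 + 0 = -1)
q(m) = I*sqrt(5) (q(m) = sqrt(-1 - 4) = sqrt(-5) = I*sqrt(5))
((3*(-3))*(2 - 1*5))*q(25) = ((3*(-3))*(2 - 1*5))*(I*sqrt(5)) = (-9*(2 - 5))*(I*sqrt(5)) = (-9*(-3))*(I*sqrt(5)) = 27*(I*sqrt(5)) = 27*I*sqrt(5)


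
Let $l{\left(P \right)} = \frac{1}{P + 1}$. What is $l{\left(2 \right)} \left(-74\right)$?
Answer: $- \frac{74}{3} \approx -24.667$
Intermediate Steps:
$l{\left(P \right)} = \frac{1}{1 + P}$
$l{\left(2 \right)} \left(-74\right) = \frac{1}{1 + 2} \left(-74\right) = \frac{1}{3} \left(-74\right) = - \frac{74}{3}$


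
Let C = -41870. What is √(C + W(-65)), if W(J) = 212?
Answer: I*√41658 ≈ 204.1*I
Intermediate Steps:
√(C + W(-65)) = √(-41870 + 212) = √(-41658) = I*√41658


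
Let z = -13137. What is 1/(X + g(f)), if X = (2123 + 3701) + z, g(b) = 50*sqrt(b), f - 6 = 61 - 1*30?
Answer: -7313/53387469 - 50*sqrt(37)/53387469 ≈ -0.00014268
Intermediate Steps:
f = 37 (f = 6 + (61 - 1*30) = 6 + (61 - 30) = 6 + 31 = 37)
X = -7313 (X = (2123 + 3701) - 13137 = 5824 - 13137 = -7313)
1/(X + g(f)) = 1/(-7313 + 50*sqrt(37))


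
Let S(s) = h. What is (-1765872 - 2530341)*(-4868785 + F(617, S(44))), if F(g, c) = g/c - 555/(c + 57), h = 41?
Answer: 84045699703733247/4018 ≈ 2.0917e+13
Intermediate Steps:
S(s) = 41
F(g, c) = -555/(57 + c) + g/c (F(g, c) = g/c - 555/(57 + c) = -555/(57 + c) + g/c)
(-1765872 - 2530341)*(-4868785 + F(617, S(44))) = (-1765872 - 2530341)*(-4868785 + (-555*41 + 57*617 + 41*617)/(41*(57 + 41))) = -4296213*(-4868785 + (1/41)*(-22755 + 35169 + 25297)/98) = -4296213*(-4868785 + (1/41)*(1/98)*37711) = -4296213*(-4868785 + 37711/4018) = -4296213*(-19562740419/4018) = 84045699703733247/4018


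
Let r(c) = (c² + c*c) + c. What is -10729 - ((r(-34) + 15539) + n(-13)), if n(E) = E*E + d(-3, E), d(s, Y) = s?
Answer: -28712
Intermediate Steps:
r(c) = c + 2*c² (r(c) = (c² + c²) + c = 2*c² + c = c + 2*c²)
n(E) = -3 + E² (n(E) = E*E - 3 = E² - 3 = -3 + E²)
-10729 - ((r(-34) + 15539) + n(-13)) = -10729 - ((-34*(1 + 2*(-34)) + 15539) + (-3 + (-13)²)) = -10729 - ((-34*(1 - 68) + 15539) + (-3 + 169)) = -10729 - ((-34*(-67) + 15539) + 166) = -10729 - ((2278 + 15539) + 166) = -10729 - (17817 + 166) = -10729 - 1*17983 = -10729 - 17983 = -28712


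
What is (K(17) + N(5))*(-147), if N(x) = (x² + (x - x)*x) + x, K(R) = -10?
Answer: -2940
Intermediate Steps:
N(x) = x + x² (N(x) = (x² + 0*x) + x = (x² + 0) + x = x² + x = x + x²)
(K(17) + N(5))*(-147) = (-10 + 5*(1 + 5))*(-147) = (-10 + 5*6)*(-147) = (-10 + 30)*(-147) = 20*(-147) = -2940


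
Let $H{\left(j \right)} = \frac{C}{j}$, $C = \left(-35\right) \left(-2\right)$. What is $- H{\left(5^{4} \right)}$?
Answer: $- \frac{14}{125} \approx -0.112$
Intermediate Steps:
$C = 70$
$H{\left(j \right)} = \frac{70}{j}$
$- H{\left(5^{4} \right)} = - \frac{70}{5^{4}} = - \frac{70}{625} = \left(-1\right) \frac{14}{125} = - \frac{14}{125}$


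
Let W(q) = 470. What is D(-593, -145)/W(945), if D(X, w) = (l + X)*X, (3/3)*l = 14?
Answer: 343347/470 ≈ 730.53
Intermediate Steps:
l = 14
D(X, w) = X*(14 + X) (D(X, w) = (14 + X)*X = X*(14 + X))
D(-593, -145)/W(945) = -593*(14 - 593)/470 = -593*(-579)*(1/470) = 343347*(1/470) = 343347/470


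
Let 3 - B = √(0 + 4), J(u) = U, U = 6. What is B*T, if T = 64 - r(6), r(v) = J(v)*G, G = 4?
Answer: 40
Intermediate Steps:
J(u) = 6
B = 1 (B = 3 - √(0 + 4) = 3 - √4 = 3 - 1*2 = 3 - 2 = 1)
r(v) = 24 (r(v) = 6*4 = 24)
T = 40 (T = 64 - 1*24 = 64 - 24 = 40)
B*T = 1*40 = 40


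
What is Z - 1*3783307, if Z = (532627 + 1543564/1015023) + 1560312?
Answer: -1715760854900/1015023 ≈ -1.6904e+6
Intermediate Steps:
Z = 2124382766161/1015023 (Z = (532627 + 1543564*(1/1015023)) + 1560312 = (532627 + 1543564/1015023) + 1560312 = 540630198985/1015023 + 1560312 = 2124382766161/1015023 ≈ 2.0929e+6)
Z - 1*3783307 = 2124382766161/1015023 - 1*3783307 = 2124382766161/1015023 - 3783307 = -1715760854900/1015023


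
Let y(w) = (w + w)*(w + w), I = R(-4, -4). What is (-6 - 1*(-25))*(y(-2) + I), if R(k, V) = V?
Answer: 228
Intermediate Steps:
I = -4
y(w) = 4*w² (y(w) = (2*w)*(2*w) = 4*w²)
(-6 - 1*(-25))*(y(-2) + I) = (-6 - 1*(-25))*(4*(-2)² - 4) = (-6 + 25)*(4*4 - 4) = 19*(16 - 4) = 19*12 = 228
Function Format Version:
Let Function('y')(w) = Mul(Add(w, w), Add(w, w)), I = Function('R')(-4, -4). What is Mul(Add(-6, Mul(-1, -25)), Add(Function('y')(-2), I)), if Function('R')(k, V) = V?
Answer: 228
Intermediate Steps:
I = -4
Function('y')(w) = Mul(4, Pow(w, 2)) (Function('y')(w) = Mul(Mul(2, w), Mul(2, w)) = Mul(4, Pow(w, 2)))
Mul(Add(-6, Mul(-1, -25)), Add(Function('y')(-2), I)) = Mul(Add(-6, Mul(-1, -25)), Add(Mul(4, Pow(-2, 2)), -4)) = Mul(Add(-6, 25), Add(Mul(4, 4), -4)) = Mul(19, Add(16, -4)) = Mul(19, 12) = 228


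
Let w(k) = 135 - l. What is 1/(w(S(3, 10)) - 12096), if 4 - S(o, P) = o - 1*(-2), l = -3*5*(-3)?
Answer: -1/12006 ≈ -8.3292e-5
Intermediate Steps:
l = 45 (l = -15*(-3) = 45)
S(o, P) = 2 - o (S(o, P) = 4 - (o - 1*(-2)) = 4 - (o + 2) = 4 - (2 + o) = 4 + (-2 - o) = 2 - o)
w(k) = 90 (w(k) = 135 - 1*45 = 135 - 45 = 90)
1/(w(S(3, 10)) - 12096) = 1/(90 - 12096) = 1/(-12006) = -1/12006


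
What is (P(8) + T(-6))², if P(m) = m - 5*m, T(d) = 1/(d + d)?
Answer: 148225/144 ≈ 1029.3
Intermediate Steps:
T(d) = 1/(2*d)
P(m) = -4*m
(P(8) + T(-6))² = (-4*8 + (½)/(-6))² = (-32 + (½)*(-⅙))² = (-32 - 1/12)² = (-385/12)² = 148225/144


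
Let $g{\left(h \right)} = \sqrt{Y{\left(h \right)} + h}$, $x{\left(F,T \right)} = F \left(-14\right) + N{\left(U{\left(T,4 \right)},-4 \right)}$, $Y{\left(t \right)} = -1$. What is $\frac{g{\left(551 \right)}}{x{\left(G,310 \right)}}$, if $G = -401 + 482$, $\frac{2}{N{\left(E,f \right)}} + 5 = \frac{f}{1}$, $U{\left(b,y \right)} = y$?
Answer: $- \frac{45 \sqrt{22}}{10208} \approx -0.020677$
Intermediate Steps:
$N{\left(E,f \right)} = \frac{2}{-5 + f}$ ($N{\left(E,f \right)} = \frac{2}{-5 + \frac{f}{1}} = \frac{2}{-5 + f 1} = \frac{2}{-5 + f}$)
$G = 81$
$x{\left(F,T \right)} = - \frac{2}{9} - 14 F$ ($x{\left(F,T \right)} = F \left(-14\right) + \frac{2}{-5 - 4} = - 14 F + \frac{2}{-9} = - 14 F + 2 \left(- \frac{1}{9}\right) = - 14 F - \frac{2}{9} = - \frac{2}{9} - 14 F$)
$g{\left(h \right)} = \sqrt{-1 + h}$
$\frac{g{\left(551 \right)}}{x{\left(G,310 \right)}} = \frac{\sqrt{-1 + 551}}{- \frac{2}{9} - 1134} = \frac{\sqrt{550}}{- \frac{2}{9} - 1134} = \frac{5 \sqrt{22}}{- \frac{10208}{9}} = 5 \sqrt{22} \left(- \frac{9}{10208}\right) = - \frac{45 \sqrt{22}}{10208}$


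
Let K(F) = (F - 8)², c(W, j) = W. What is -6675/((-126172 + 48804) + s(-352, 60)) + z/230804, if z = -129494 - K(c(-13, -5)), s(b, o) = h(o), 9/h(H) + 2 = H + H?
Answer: -200887553485/421421099932 ≈ -0.47669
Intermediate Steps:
h(H) = 9/(-2 + 2*H) (h(H) = 9/(-2 + (H + H)) = 9/(-2 + 2*H))
K(F) = (-8 + F)²
s(b, o) = 9/(2*(-1 + o))
z = -129935 (z = -129494 - (-8 - 13)² = -129494 - 1*(-21)² = -129494 - 1*441 = -129494 - 441 = -129935)
-6675/((-126172 + 48804) + s(-352, 60)) + z/230804 = -6675/((-126172 + 48804) + 9/(2*(-1 + 60))) - 129935/230804 = -6675/(-77368 + (9/2)/59) - 129935*1/230804 = -6675/(-77368 + (9/2)*(1/59)) - 129935/230804 = -6675/(-77368 + 9/118) - 129935/230804 = -6675/(-9129415/118) - 129935/230804 = -6675*(-118/9129415) - 129935/230804 = 157530/1825883 - 129935/230804 = -200887553485/421421099932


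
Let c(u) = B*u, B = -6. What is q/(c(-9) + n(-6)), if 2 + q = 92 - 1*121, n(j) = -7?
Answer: -31/47 ≈ -0.65957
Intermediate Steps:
q = -31 (q = -2 + (92 - 1*121) = -2 + (92 - 121) = -2 - 29 = -31)
c(u) = -6*u
q/(c(-9) + n(-6)) = -31/(-6*(-9) - 7) = -31/(54 - 7) = -31/47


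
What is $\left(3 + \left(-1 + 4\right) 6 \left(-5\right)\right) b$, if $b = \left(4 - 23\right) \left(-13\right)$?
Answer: $-21489$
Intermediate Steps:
$b = 247$ ($b = \left(-19\right) \left(-13\right) = 247$)
$\left(3 + \left(-1 + 4\right) 6 \left(-5\right)\right) b = \left(3 + \left(-1 + 4\right) 6 \left(-5\right)\right) 247 = \left(3 + 3 \cdot 6 \left(-5\right)\right) 247 = \left(3 + 18 \left(-5\right)\right) 247 = \left(3 - 90\right) 247 = \left(-87\right) 247 = -21489$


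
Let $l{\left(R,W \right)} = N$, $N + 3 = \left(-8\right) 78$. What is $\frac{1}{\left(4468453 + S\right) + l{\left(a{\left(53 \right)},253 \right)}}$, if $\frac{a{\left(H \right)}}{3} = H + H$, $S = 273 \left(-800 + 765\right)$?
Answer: $\frac{1}{4458271} \approx 2.243 \cdot 10^{-7}$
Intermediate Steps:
$S = -9555$ ($S = 273 \left(-35\right) = -9555$)
$a{\left(H \right)} = 6 H$ ($a{\left(H \right)} = 3 \left(H + H\right) = 3 \cdot 2 H = 6 H$)
$N = -627$ ($N = -3 - 624 = -627$)
$l{\left(R,W \right)} = -627$
$\frac{1}{\left(4468453 + S\right) + l{\left(a{\left(53 \right)},253 \right)}} = \frac{1}{\left(4468453 - 9555\right) - 627} = \frac{1}{4458898 - 627} = \frac{1}{4458271}$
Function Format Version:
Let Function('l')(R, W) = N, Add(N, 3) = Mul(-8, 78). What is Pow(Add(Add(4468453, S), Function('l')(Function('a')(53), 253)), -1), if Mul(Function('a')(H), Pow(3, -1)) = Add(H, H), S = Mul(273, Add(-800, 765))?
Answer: Rational(1, 4458271) ≈ 2.2430e-7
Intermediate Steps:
S = -9555 (S = Mul(273, -35) = -9555)
Function('a')(H) = Mul(6, H) (Function('a')(H) = Mul(3, Add(H, H)) = Mul(3, Mul(2, H)) = Mul(6, H))
N = -627 (N = Add(-3, Mul(-8, 78)) = Add(-3, -624) = -627)
Function('l')(R, W) = -627
Pow(Add(Add(4468453, S), Function('l')(Function('a')(53), 253)), -1) = Pow(Add(Add(4468453, -9555), -627), -1) = Pow(Add(4458898, -627), -1) = Pow(4458271, -1) = Rational(1, 4458271)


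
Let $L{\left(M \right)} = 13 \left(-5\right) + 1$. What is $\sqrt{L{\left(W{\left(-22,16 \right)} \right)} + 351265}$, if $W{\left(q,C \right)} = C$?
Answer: $\sqrt{351201} \approx 592.62$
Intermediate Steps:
$L{\left(M \right)} = -64$ ($L{\left(M \right)} = -65 + 1 = -64$)
$\sqrt{L{\left(W{\left(-22,16 \right)} \right)} + 351265} = \sqrt{-64 + 351265} = \sqrt{351201}$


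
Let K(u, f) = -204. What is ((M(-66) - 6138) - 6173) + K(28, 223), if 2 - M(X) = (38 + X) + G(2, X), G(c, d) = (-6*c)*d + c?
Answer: -13279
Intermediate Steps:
G(c, d) = c - 6*c*d (G(c, d) = -6*c*d + c = c - 6*c*d)
M(X) = -38 + 11*X (M(X) = 2 - ((38 + X) + 2*(1 - 6*X)) = 2 - ((38 + X) + (2 - 12*X)) = 2 - (40 - 11*X) = 2 + (-40 + 11*X) = -38 + 11*X)
((M(-66) - 6138) - 6173) + K(28, 223) = (((-38 + 11*(-66)) - 6138) - 6173) - 204 = (((-38 - 726) - 6138) - 6173) - 204 = ((-764 - 6138) - 6173) - 204 = (-6902 - 6173) - 204 = -13075 - 204 = -13279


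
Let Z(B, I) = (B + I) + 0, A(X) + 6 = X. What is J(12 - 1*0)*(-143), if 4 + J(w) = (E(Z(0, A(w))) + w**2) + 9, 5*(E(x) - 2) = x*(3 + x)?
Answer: -115687/5 ≈ -23137.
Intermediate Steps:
A(X) = -6 + X
Z(B, I) = B + I
E(x) = 2 + x*(3 + x)/5 (E(x) = 2 + (x*(3 + x))/5 = 2 + x*(3 + x)/5)
J(w) = 17/5 + w**2 + (-6 + w)**2/5 + 3*w/5 (J(w) = -4 + (((2 + (0 + (-6 + w))**2/5 + 3*(0 + (-6 + w))/5) + w**2) + 9) = -4 + (((2 + (-6 + w)**2/5 + 3*(-6 + w)/5) + w**2) + 9) = -4 + (((2 + (-6 + w)**2/5 + (-18/5 + 3*w/5)) + w**2) + 9) = -4 + (((-8/5 + (-6 + w)**2/5 + 3*w/5) + w**2) + 9) = -4 + ((-8/5 + w**2 + (-6 + w)**2/5 + 3*w/5) + 9) = -4 + (37/5 + w**2 + (-6 + w)**2/5 + 3*w/5) = 17/5 + w**2 + (-6 + w)**2/5 + 3*w/5)
J(12 - 1*0)*(-143) = (53/5 - 9*(12 - 1*0)/5 + 6*(12 - 1*0)**2/5)*(-143) = (53/5 - 9*(12 + 0)/5 + 6*(12 + 0)**2/5)*(-143) = (53/5 - 9/5*12 + (6/5)*12**2)*(-143) = (53/5 - 108/5 + (6/5)*144)*(-143) = (53/5 - 108/5 + 864/5)*(-143) = (809/5)*(-143) = -115687/5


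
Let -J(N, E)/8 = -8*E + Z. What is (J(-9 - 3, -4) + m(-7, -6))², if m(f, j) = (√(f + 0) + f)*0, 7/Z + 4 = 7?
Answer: 678976/9 ≈ 75442.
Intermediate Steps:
Z = 7/3 (Z = 7/(-4 + 7) = 7/3 ≈ 2.3333)
J(N, E) = -56/3 + 64*E (J(N, E) = -8*(-8*E + 7/3) = -8*(7/3 - 8*E) = -56/3 + 64*E)
m(f, j) = 0 (m(f, j) = (√f + f)*0 = (f + √f)*0 = 0)
(J(-9 - 3, -4) + m(-7, -6))² = ((-56/3 + 64*(-4)) + 0)² = ((-56/3 - 256) + 0)² = (-824/3 + 0)² = (-824/3)² = 678976/9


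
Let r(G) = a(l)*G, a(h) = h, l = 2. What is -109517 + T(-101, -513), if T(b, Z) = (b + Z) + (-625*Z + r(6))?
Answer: 210506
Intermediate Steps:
r(G) = 2*G
T(b, Z) = 12 + b - 624*Z (T(b, Z) = (b + Z) + (-625*Z + 2*6) = (Z + b) + (-625*Z + 12) = (Z + b) + (12 - 625*Z) = 12 + b - 624*Z)
-109517 + T(-101, -513) = -109517 + (12 - 101 - 624*(-513)) = -109517 + (12 - 101 + 320112) = -109517 + 320023 = 210506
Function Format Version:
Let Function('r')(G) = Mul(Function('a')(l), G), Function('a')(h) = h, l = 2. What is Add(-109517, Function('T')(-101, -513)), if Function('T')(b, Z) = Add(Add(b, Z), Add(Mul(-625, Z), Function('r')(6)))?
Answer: 210506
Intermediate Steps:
Function('r')(G) = Mul(2, G)
Function('T')(b, Z) = Add(12, b, Mul(-624, Z)) (Function('T')(b, Z) = Add(Add(b, Z), Add(Mul(-625, Z), Mul(2, 6))) = Add(Add(Z, b), Add(Mul(-625, Z), 12)) = Add(Add(Z, b), Add(12, Mul(-625, Z))) = Add(12, b, Mul(-624, Z)))
Add(-109517, Function('T')(-101, -513)) = Add(-109517, Add(12, -101, Mul(-624, -513))) = Add(-109517, Add(12, -101, 320112)) = Add(-109517, 320023) = 210506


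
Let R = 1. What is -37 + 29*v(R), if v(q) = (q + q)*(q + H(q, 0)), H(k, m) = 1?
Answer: 79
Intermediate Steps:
v(q) = 2*q*(1 + q) (v(q) = (q + q)*(q + 1) = (2*q)*(1 + q) = 2*q*(1 + q))
-37 + 29*v(R) = -37 + 29*(2*1*(1 + 1)) = -37 + 29*(2*1*2) = -37 + 29*4 = -37 + 116 = 79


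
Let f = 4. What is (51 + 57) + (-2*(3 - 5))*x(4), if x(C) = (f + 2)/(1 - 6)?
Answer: 516/5 ≈ 103.20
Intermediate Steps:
x(C) = -6/5 (x(C) = (4 + 2)/(1 - 6) = 6/(-5) = 6*(-1/5) = -6/5)
(51 + 57) + (-2*(3 - 5))*x(4) = (51 + 57) - 2*(3 - 5)*(-6/5) = 108 - 2*(-2)*(-6/5) = 108 + 4*(-6/5) = 108 - 24/5 = 516/5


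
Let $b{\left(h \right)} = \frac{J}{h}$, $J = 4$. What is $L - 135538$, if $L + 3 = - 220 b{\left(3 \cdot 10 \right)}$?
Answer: $- \frac{406711}{3} \approx -1.3557 \cdot 10^{5}$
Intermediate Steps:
$b{\left(h \right)} = \frac{4}{h}$
$L = - \frac{97}{3}$ ($L = -3 - 220 \frac{4}{3 \cdot 10} = -3 - 220 \cdot \frac{4}{30} = -3 - 220 \cdot 4 \cdot \frac{1}{30} = -3 - \frac{88}{3} = - \frac{97}{3} \approx -32.333$)
$L - 135538 = - \frac{97}{3} - 135538 = - \frac{406711}{3}$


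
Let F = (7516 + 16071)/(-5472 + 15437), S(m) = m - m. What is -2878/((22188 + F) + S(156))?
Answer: -28679270/221127007 ≈ -0.12970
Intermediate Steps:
S(m) = 0
F = 23587/9965 ≈ 2.3670
-2878/((22188 + F) + S(156)) = -2878/((22188 + 23587/9965) + 0) = -2878/(221127007/9965 + 0) = -2878/221127007/9965 = -2878*9965/221127007 = -28679270/221127007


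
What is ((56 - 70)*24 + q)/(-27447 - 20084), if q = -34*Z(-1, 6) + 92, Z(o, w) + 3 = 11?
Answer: 516/47531 ≈ 0.010856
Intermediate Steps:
Z(o, w) = 8 (Z(o, w) = -3 + 11 = 8)
q = -180 (q = -34*8 + 92 = -272 + 92 = -180)
((56 - 70)*24 + q)/(-27447 - 20084) = ((56 - 70)*24 - 180)/(-27447 - 20084) = (-14*24 - 180)/(-47531) = (-336 - 180)*(-1/47531) = -516*(-1/47531) = 516/47531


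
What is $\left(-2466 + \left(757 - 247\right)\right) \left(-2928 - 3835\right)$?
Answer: $13228428$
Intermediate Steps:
$\left(-2466 + \left(757 - 247\right)\right) \left(-2928 - 3835\right) = \left(-2466 + 510\right) \left(-6763\right) = \left(-1956\right) \left(-6763\right) = 13228428$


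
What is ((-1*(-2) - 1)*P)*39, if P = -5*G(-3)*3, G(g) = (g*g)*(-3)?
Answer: 15795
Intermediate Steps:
G(g) = -3*g² (G(g) = g²*(-3) = -3*g²)
P = 405 (P = -(-15)*(-3)²*3 = -(-15)*9*3 = -5*(-27)*3 = 135*3 = 405)
((-1*(-2) - 1)*P)*39 = ((-1*(-2) - 1)*405)*39 = ((2 - 1)*405)*39 = (1*405)*39 = 405*39 = 15795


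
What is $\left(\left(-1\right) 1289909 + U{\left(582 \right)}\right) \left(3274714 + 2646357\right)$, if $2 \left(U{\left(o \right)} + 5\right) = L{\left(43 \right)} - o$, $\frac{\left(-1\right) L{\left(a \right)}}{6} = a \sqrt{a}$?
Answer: $-7639395409555 - 763818159 \sqrt{43} \approx -7.6444 \cdot 10^{12}$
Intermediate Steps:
$L{\left(a \right)} = - 6 a^{\frac{3}{2}}$ ($L{\left(a \right)} = - 6 a \sqrt{a} = - 6 a^{\frac{3}{2}}$)
$U{\left(o \right)} = -5 - 129 \sqrt{43} - \frac{o}{2}$ ($U{\left(o \right)} = -5 + \frac{- 6 \cdot 43^{\frac{3}{2}} - o}{2} = -5 + \frac{- 6 \cdot 43 \sqrt{43} - o}{2} = -5 + \frac{- 258 \sqrt{43} - o}{2} = -5 + \frac{- o - 258 \sqrt{43}}{2} = -5 - \left(\frac{o}{2} + 129 \sqrt{43}\right) = -5 - 129 \sqrt{43} - \frac{o}{2}$)
$\left(\left(-1\right) 1289909 + U{\left(582 \right)}\right) \left(3274714 + 2646357\right) = \left(\left(-1\right) 1289909 - \left(296 + 129 \sqrt{43}\right)\right) \left(3274714 + 2646357\right) = \left(-1289909 - \left(296 + 129 \sqrt{43}\right)\right) 5921071 = \left(-1290205 - 129 \sqrt{43}\right) 5921071 = -7639395409555 - 763818159 \sqrt{43}$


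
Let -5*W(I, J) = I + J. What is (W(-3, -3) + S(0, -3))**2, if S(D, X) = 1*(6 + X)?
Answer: 441/25 ≈ 17.640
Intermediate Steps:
W(I, J) = -I/5 - J/5 (W(I, J) = -(I + J)/5 = -I/5 - J/5)
S(D, X) = 6 + X
(W(-3, -3) + S(0, -3))**2 = ((-1/5*(-3) - 1/5*(-3)) + (6 - 3))**2 = ((3/5 + 3/5) + 3)**2 = (6/5 + 3)**2 = (21/5)**2 = 441/25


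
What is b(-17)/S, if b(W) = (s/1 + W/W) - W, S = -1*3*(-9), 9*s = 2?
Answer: 164/243 ≈ 0.67490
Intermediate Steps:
s = 2/9 (s = (⅑)*2 = 2/9 ≈ 0.22222)
S = 27 (S = -3*(-9) = 27)
b(W) = 11/9 - W (b(W) = ((2/9)/1 + W/W) - W = ((2/9)*1 + 1) - W = (2/9 + 1) - W = 11/9 - W)
b(-17)/S = (11/9 - 1*(-17))/27 = (11/9 + 17)*(1/27) = (164/9)*(1/27) = 164/243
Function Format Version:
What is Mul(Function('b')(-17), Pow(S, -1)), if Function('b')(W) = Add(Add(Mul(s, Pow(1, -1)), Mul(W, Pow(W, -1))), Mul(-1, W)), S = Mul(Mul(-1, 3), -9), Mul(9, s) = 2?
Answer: Rational(164, 243) ≈ 0.67490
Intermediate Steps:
s = Rational(2, 9) (s = Mul(Rational(1, 9), 2) = Rational(2, 9) ≈ 0.22222)
S = 27 (S = Mul(-3, -9) = 27)
Function('b')(W) = Add(Rational(11, 9), Mul(-1, W)) (Function('b')(W) = Add(Add(Mul(Rational(2, 9), Pow(1, -1)), Mul(W, Pow(W, -1))), Mul(-1, W)) = Add(Add(Mul(Rational(2, 9), 1), 1), Mul(-1, W)) = Add(Add(Rational(2, 9), 1), Mul(-1, W)) = Add(Rational(11, 9), Mul(-1, W)))
Mul(Function('b')(-17), Pow(S, -1)) = Mul(Add(Rational(11, 9), Mul(-1, -17)), Pow(27, -1)) = Mul(Add(Rational(11, 9), 17), Rational(1, 27)) = Mul(Rational(164, 9), Rational(1, 27)) = Rational(164, 243)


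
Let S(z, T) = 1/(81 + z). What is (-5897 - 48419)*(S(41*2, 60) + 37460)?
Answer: -331652463996/163 ≈ -2.0347e+9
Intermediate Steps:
(-5897 - 48419)*(S(41*2, 60) + 37460) = (-5897 - 48419)*(1/(81 + 41*2) + 37460) = -54316*(1/(81 + 82) + 37460) = -54316*(1/163 + 37460) = -54316*6105981/163 = -331652463996/163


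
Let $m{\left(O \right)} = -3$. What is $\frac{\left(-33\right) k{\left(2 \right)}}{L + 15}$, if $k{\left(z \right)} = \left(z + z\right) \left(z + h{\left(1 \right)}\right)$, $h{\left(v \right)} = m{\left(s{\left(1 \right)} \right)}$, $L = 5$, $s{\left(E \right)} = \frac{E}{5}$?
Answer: $\frac{33}{5} \approx 6.6$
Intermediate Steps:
$s{\left(E \right)} = \frac{E}{5}$ ($s{\left(E \right)} = E \frac{1}{5} = \frac{E}{5}$)
$h{\left(v \right)} = -3$
$k{\left(z \right)} = 2 z \left(-3 + z\right)$ ($k{\left(z \right)} = \left(z + z\right) \left(z - 3\right) = 2 z \left(-3 + z\right)$)
$\frac{\left(-33\right) k{\left(2 \right)}}{L + 15} = \frac{\left(-33\right) 2 \cdot 2 \left(-3 + 2\right)}{5 + 15} = \frac{\left(-33\right) 2 \cdot 2 \left(-1\right)}{20} = \left(-33\right) \left(-4\right) \frac{1}{20} = 132 \cdot \frac{1}{20} = \frac{33}{5}$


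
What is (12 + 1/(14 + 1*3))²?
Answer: 42025/289 ≈ 145.42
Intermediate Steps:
(12 + 1/(14 + 1*3))² = (12 + 1/(14 + 3))² = (12 + 1/17)² = (205/17)² = 42025/289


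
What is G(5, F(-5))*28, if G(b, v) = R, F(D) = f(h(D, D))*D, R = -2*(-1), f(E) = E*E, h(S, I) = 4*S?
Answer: 56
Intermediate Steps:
f(E) = E²
R = 2
F(D) = 16*D³ (F(D) = (4*D)²*D = (16*D²)*D = 16*D³)
G(b, v) = 2
G(5, F(-5))*28 = 2*28 = 56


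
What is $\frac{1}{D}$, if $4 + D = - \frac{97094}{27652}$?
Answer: $- \frac{13826}{103851} \approx -0.13313$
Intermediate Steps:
$D = - \frac{103851}{13826}$ ($D = -4 - \frac{97094}{27652} = -4 - \frac{48547}{13826} = - \frac{103851}{13826} \approx -7.5113$)
$\frac{1}{D} = \frac{1}{- \frac{103851}{13826}} = - \frac{13826}{103851}$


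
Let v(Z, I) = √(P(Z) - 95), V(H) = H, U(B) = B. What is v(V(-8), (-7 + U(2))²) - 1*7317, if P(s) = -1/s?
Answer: -7317 + I*√1518/4 ≈ -7317.0 + 9.7404*I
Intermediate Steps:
v(Z, I) = √(-95 - 1/Z) (v(Z, I) = √(-1/Z - 95) = √(-95 - 1/Z))
v(V(-8), (-7 + U(2))²) - 1*7317 = √(-95 - 1/(-8)) - 1*7317 = √(-95 - 1*(-⅛)) - 7317 = √(-95 + ⅛) - 7317 = √(-759/8) - 7317 = I*√1518/4 - 7317 = -7317 + I*√1518/4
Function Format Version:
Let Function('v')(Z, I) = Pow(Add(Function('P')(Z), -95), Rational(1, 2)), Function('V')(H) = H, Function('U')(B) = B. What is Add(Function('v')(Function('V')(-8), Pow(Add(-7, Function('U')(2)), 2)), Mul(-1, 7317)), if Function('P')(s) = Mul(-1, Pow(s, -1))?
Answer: Add(-7317, Mul(Rational(1, 4), I, Pow(1518, Rational(1, 2)))) ≈ Add(-7317.0, Mul(9.7404, I))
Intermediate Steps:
Function('v')(Z, I) = Pow(Add(-95, Mul(-1, Pow(Z, -1))), Rational(1, 2)) (Function('v')(Z, I) = Pow(Add(Mul(-1, Pow(Z, -1)), -95), Rational(1, 2)) = Pow(Add(-95, Mul(-1, Pow(Z, -1))), Rational(1, 2)))
Add(Function('v')(Function('V')(-8), Pow(Add(-7, Function('U')(2)), 2)), Mul(-1, 7317)) = Add(Pow(Add(-95, Mul(-1, Pow(-8, -1))), Rational(1, 2)), Mul(-1, 7317)) = Add(Pow(Add(-95, Mul(-1, Rational(-1, 8))), Rational(1, 2)), -7317) = Add(Pow(Add(-95, Rational(1, 8)), Rational(1, 2)), -7317) = Add(Pow(Rational(-759, 8), Rational(1, 2)), -7317) = Add(Mul(Rational(1, 4), I, Pow(1518, Rational(1, 2))), -7317) = Add(-7317, Mul(Rational(1, 4), I, Pow(1518, Rational(1, 2))))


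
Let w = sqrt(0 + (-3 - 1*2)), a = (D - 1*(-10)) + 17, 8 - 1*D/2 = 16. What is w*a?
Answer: 11*I*sqrt(5) ≈ 24.597*I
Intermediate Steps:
D = -16 (D = 16 - 2*16 = 16 - 32 = -16)
a = 11 (a = (-16 - 1*(-10)) + 17 = (-16 + 10) + 17 = -6 + 17 = 11)
w = I*sqrt(5) (w = sqrt(0 + (-3 - 2)) = sqrt(0 - 5) = sqrt(-5) = I*sqrt(5) ≈ 2.2361*I)
w*a = (I*sqrt(5))*11 = 11*I*sqrt(5)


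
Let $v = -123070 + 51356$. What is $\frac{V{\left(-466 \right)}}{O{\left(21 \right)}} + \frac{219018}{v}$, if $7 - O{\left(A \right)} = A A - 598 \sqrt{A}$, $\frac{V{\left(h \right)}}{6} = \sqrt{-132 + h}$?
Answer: $- \frac{109509}{35857} + \frac{93 i \sqrt{598}}{261476} + \frac{897 i \sqrt{12558}}{1830332} \approx -3.054 + 0.063617 i$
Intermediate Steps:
$V{\left(h \right)} = 6 \sqrt{-132 + h}$
$v = -71714$
$O{\left(A \right)} = 7 - A^{2} + 598 \sqrt{A}$ ($O{\left(A \right)} = 7 - \left(A A - 598 \sqrt{A}\right) = 7 - \left(A^{2} - 598 \sqrt{A}\right) = 7 + \left(- A^{2} + 598 \sqrt{A}\right) = 7 - A^{2} + 598 \sqrt{A}$)
$\frac{V{\left(-466 \right)}}{O{\left(21 \right)}} + \frac{219018}{v} = \frac{6 \sqrt{-132 - 466}}{7 - 21^{2} + 598 \sqrt{21}} + \frac{219018}{-71714} = \frac{6 \sqrt{-598}}{7 - 441 + 598 \sqrt{21}} + 219018 \left(- \frac{1}{71714}\right) = \frac{6 i \sqrt{598}}{7 - 441 + 598 \sqrt{21}} - \frac{109509}{35857} = \frac{6 i \sqrt{598}}{-434 + 598 \sqrt{21}} - \frac{109509}{35857} = - \frac{109509}{35857} + \frac{6 i \sqrt{598}}{-434 + 598 \sqrt{21}}$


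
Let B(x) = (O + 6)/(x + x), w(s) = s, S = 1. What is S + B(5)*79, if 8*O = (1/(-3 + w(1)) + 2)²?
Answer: 16199/320 ≈ 50.622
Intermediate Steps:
O = 9/32 (O = (1/(-3 + 1) + 2)²/8 = (1/(-2) + 2)²/8 = (-½ + 2)²/8 = (3/2)²/8 = (⅛)*(9/4) = 9/32 ≈ 0.28125)
B(x) = 201/(64*x) (B(x) = (9/32 + 6)/(x + x) = 201/(32*((2*x))) = 201*(1/(2*x))/32 = 201/(64*x))
S + B(5)*79 = 1 + ((201/64)/5)*79 = 1 + ((201/64)*(⅕))*79 = 1 + (201/320)*79 = 1 + 15879/320 = 16199/320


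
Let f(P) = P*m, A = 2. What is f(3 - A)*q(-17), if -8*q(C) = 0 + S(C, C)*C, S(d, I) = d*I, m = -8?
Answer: -4913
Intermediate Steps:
S(d, I) = I*d
f(P) = -8*P (f(P) = P*(-8) = -8*P)
q(C) = -C³/8 (q(C) = -(0 + (C*C)*C)/8 = -(0 + C²*C)/8 = -(0 + C³)/8 = -C³/8)
f(3 - A)*q(-17) = (-8*(3 - 1*2))*(-⅛*(-17)³) = (-8*(3 - 2))*(-⅛*(-4913)) = -8*1*(4913/8) = -8*4913/8 = -4913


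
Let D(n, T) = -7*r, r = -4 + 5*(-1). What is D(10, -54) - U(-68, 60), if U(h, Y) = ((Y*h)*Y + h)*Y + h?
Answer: 14692211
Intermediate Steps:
r = -9 (r = -4 - 5 = -9)
D(n, T) = 63 (D(n, T) = -7*(-9) = 63)
U(h, Y) = h + Y*(h + h*Y²) (U(h, Y) = (h*Y² + h)*Y + h = (h + h*Y²)*Y + h = Y*(h + h*Y²) + h = h + Y*(h + h*Y²))
D(10, -54) - U(-68, 60) = 63 - (-68)*(1 + 60 + 60³) = 63 - (-68)*(1 + 60 + 216000) = 63 - (-68)*216061 = 63 - 1*(-14692148) = 63 + 14692148 = 14692211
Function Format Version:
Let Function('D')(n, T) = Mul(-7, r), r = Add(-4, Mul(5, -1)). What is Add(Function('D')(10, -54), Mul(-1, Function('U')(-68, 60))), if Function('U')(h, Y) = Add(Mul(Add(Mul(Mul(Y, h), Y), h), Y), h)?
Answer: 14692211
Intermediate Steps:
r = -9 (r = Add(-4, -5) = -9)
Function('D')(n, T) = 63 (Function('D')(n, T) = Mul(-7, -9) = 63)
Function('U')(h, Y) = Add(h, Mul(Y, Add(h, Mul(h, Pow(Y, 2))))) (Function('U')(h, Y) = Add(Mul(Add(Mul(h, Pow(Y, 2)), h), Y), h) = Add(Mul(Add(h, Mul(h, Pow(Y, 2))), Y), h) = Add(Mul(Y, Add(h, Mul(h, Pow(Y, 2)))), h) = Add(h, Mul(Y, Add(h, Mul(h, Pow(Y, 2))))))
Add(Function('D')(10, -54), Mul(-1, Function('U')(-68, 60))) = Add(63, Mul(-1, Mul(-68, Add(1, 60, Pow(60, 3))))) = Add(63, Mul(-1, Mul(-68, Add(1, 60, 216000)))) = Add(63, Mul(-1, Mul(-68, 216061))) = Add(63, Mul(-1, -14692148)) = Add(63, 14692148) = 14692211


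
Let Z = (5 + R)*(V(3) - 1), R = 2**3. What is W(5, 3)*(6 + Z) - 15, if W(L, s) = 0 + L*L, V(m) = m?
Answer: 785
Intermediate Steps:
R = 8
W(L, s) = L**2 (W(L, s) = 0 + L**2 = L**2)
Z = 26 (Z = (5 + 8)*(3 - 1) = 13*2 = 26)
W(5, 3)*(6 + Z) - 15 = 5**2*(6 + 26) - 15 = 25*32 - 15 = 800 - 15 = 785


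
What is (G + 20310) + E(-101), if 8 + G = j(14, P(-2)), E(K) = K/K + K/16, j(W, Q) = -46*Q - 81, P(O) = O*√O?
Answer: 323451/16 + 92*I*√2 ≈ 20216.0 + 130.11*I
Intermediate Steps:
P(O) = O^(3/2)
j(W, Q) = -81 - 46*Q
E(K) = 1 + K/16 (E(K) = 1 + K*(1/16) = 1 + K/16)
G = -89 + 92*I*√2 (G = -8 + (-81 - (-92)*I*√2) = -8 + (-81 + 92*I*√2) = -89 + 92*I*√2 ≈ -89.0 + 130.11*I)
(G + 20310) + E(-101) = ((-89 + 92*I*√2) + 20310) + (1 + (1/16)*(-101)) = (20221 + 92*I*√2) + (1 - 101/16) = (20221 + 92*I*√2) - 85/16 = 323451/16 + 92*I*√2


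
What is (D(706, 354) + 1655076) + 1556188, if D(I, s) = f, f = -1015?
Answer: 3210249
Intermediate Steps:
D(I, s) = -1015
(D(706, 354) + 1655076) + 1556188 = (-1015 + 1655076) + 1556188 = 1654061 + 1556188 = 3210249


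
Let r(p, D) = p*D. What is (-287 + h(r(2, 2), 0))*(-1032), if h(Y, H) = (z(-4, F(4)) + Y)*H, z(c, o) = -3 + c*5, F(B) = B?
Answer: 296184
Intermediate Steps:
z(c, o) = -3 + 5*c
r(p, D) = D*p
h(Y, H) = H*(-23 + Y) (h(Y, H) = ((-3 + 5*(-4)) + Y)*H = ((-3 - 20) + Y)*H = (-23 + Y)*H = H*(-23 + Y))
(-287 + h(r(2, 2), 0))*(-1032) = (-287 + 0*(-23 + 2*2))*(-1032) = (-287 + 0*(-23 + 4))*(-1032) = (-287 + 0*(-19))*(-1032) = (-287 + 0)*(-1032) = -287*(-1032) = 296184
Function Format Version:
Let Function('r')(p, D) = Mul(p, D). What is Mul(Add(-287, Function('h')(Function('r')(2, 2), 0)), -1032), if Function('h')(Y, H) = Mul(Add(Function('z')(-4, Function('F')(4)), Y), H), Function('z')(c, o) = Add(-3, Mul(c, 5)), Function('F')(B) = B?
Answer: 296184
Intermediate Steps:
Function('z')(c, o) = Add(-3, Mul(5, c))
Function('r')(p, D) = Mul(D, p)
Function('h')(Y, H) = Mul(H, Add(-23, Y)) (Function('h')(Y, H) = Mul(Add(Add(-3, Mul(5, -4)), Y), H) = Mul(Add(Add(-3, -20), Y), H) = Mul(Add(-23, Y), H) = Mul(H, Add(-23, Y)))
Mul(Add(-287, Function('h')(Function('r')(2, 2), 0)), -1032) = Mul(Add(-287, Mul(0, Add(-23, Mul(2, 2)))), -1032) = Mul(Add(-287, Mul(0, Add(-23, 4))), -1032) = Mul(Add(-287, Mul(0, -19)), -1032) = Mul(Add(-287, 0), -1032) = Mul(-287, -1032) = 296184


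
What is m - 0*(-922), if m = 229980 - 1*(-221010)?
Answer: 450990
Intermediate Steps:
m = 450990 (m = 229980 + 221010 = 450990)
m - 0*(-922) = 450990 - 0*(-922) = 450990 - 1*0 = 450990 + 0 = 450990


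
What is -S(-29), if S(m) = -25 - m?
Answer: -4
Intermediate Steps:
-S(-29) = -(-25 - 1*(-29)) = -(-25 + 29) = -1*4 = -4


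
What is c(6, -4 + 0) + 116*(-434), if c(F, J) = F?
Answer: -50338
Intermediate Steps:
c(6, -4 + 0) + 116*(-434) = 6 + 116*(-434) = 6 - 50344 = -50338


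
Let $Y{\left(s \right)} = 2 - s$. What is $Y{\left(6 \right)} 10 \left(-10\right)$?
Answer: $400$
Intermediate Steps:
$Y{\left(6 \right)} 10 \left(-10\right) = \left(2 - 6\right) 10 \left(-10\right) = \left(-4\right) 10 \left(-10\right) = \left(-40\right) \left(-10\right) = 400$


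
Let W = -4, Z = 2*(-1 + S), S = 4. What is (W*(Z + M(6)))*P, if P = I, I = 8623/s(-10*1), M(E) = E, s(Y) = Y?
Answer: 206952/5 ≈ 41390.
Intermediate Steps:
Z = 6 (Z = 2*(-1 + 4) = 2*3 = 6)
I = -8623/10 (I = 8623/((-10*1)) = 8623/(-10) = 8623*(-⅒) = -8623/10 ≈ -862.30)
P = -8623/10 ≈ -862.30
(W*(Z + M(6)))*P = -4*(6 + 6)*(-8623/10) = -4*12*(-8623/10) = -48*(-8623/10) = 206952/5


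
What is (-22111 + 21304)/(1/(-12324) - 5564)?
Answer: 9945468/68570737 ≈ 0.14504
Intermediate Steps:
(-22111 + 21304)/(1/(-12324) - 5564) = -807/(-1/12324 - 5564) = -807/(-68570737/12324) = -807*(-12324/68570737) = 9945468/68570737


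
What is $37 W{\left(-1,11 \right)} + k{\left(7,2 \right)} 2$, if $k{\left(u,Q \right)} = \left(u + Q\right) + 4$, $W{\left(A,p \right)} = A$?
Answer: $-11$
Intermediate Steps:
$k{\left(u,Q \right)} = 4 + Q + u$ ($k{\left(u,Q \right)} = \left(Q + u\right) + 4 = 4 + Q + u$)
$37 W{\left(-1,11 \right)} + k{\left(7,2 \right)} 2 = 37 \left(-1\right) + \left(4 + 2 + 7\right) 2 = -37 + 13 \cdot 2 = -37 + 26 = -11$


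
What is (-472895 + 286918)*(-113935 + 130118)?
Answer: -3009665791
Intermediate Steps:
(-472895 + 286918)*(-113935 + 130118) = -185977*16183 = -3009665791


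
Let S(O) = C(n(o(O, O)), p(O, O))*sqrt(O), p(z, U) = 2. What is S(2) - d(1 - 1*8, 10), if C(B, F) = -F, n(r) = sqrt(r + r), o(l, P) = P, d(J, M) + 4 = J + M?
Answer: 1 - 2*sqrt(2) ≈ -1.8284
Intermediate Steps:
d(J, M) = -4 + J + M (d(J, M) = -4 + (J + M) = -4 + J + M)
n(r) = sqrt(2)*sqrt(r) (n(r) = sqrt(2*r) = sqrt(2)*sqrt(r))
S(O) = -2*sqrt(O) (S(O) = (-1*2)*sqrt(O) = -2*sqrt(O))
S(2) - d(1 - 1*8, 10) = -2*sqrt(2) - (-4 + (1 - 1*8) + 10) = -2*sqrt(2) - (-4 + (1 - 8) + 10) = -2*sqrt(2) - (-4 - 7 + 10) = -2*sqrt(2) - 1*(-1) = -2*sqrt(2) + 1 = 1 - 2*sqrt(2)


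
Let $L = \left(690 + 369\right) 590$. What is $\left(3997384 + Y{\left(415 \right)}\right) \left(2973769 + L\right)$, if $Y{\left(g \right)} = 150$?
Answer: $14385441904186$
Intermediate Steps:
$L = 624810$ ($L = 1059 \cdot 590 = 624810$)
$\left(3997384 + Y{\left(415 \right)}\right) \left(2973769 + L\right) = \left(3997384 + 150\right) \left(2973769 + 624810\right) = 3997534 \cdot 3598579 = 14385441904186$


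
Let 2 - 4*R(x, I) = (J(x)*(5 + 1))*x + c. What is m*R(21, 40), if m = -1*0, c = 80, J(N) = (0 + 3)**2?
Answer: 0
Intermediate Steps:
J(N) = 9 (J(N) = 3**2 = 9)
R(x, I) = -39/2 - 27*x/2 (R(x, I) = 1/2 - ((9*(5 + 1))*x + 80)/4 = 1/2 - ((9*6)*x + 80)/4 = 1/2 - (54*x + 80)/4 = 1/2 - (80 + 54*x)/4 = 1/2 + (-20 - 27*x/2) = -39/2 - 27*x/2)
m = 0
m*R(21, 40) = 0*(-39/2 - 27/2*21) = 0*(-39/2 - 567/2) = 0*(-303) = 0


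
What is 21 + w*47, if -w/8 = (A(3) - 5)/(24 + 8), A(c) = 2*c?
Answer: 37/4 ≈ 9.2500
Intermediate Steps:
w = -¼ (w = -8*(2*3 - 5)/(24 + 8) = -8*(6 - 5)/32 = -8/32 = -8*1/32 = -¼ ≈ -0.25000)
21 + w*47 = 21 - ¼*47 = 21 - 47/4 = 37/4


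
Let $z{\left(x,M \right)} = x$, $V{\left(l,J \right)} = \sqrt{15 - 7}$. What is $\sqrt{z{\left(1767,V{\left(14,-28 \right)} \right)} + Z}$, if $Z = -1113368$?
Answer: $i \sqrt{1111601} \approx 1054.3 i$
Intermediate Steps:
$V{\left(l,J \right)} = 2 \sqrt{2}$ ($V{\left(l,J \right)} = \sqrt{8} = 2 \sqrt{2}$)
$\sqrt{z{\left(1767,V{\left(14,-28 \right)} \right)} + Z} = \sqrt{1767 - 1113368} = \sqrt{-1111601} = i \sqrt{1111601}$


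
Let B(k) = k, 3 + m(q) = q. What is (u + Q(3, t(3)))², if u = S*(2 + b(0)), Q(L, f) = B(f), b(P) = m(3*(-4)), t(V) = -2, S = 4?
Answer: 2916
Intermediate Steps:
m(q) = -3 + q
b(P) = -15 (b(P) = -3 + 3*(-4) = -3 - 12 = -15)
Q(L, f) = f
u = -52 (u = 4*(2 - 15) = 4*(-13) = -52)
(u + Q(3, t(3)))² = (-52 - 2)² = (-54)² = 2916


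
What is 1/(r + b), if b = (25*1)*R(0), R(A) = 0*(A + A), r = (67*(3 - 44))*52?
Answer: -1/142844 ≈ -7.0006e-6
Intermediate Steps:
r = -142844 (r = (67*(-41))*52 = -2747*52 = -142844)
R(A) = 0 (R(A) = 0*(2*A) = 0)
b = 0 (b = (25*1)*0 = 25*0 = 0)
1/(r + b) = 1/(-142844 + 0) = 1/(-142844) = -1/142844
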